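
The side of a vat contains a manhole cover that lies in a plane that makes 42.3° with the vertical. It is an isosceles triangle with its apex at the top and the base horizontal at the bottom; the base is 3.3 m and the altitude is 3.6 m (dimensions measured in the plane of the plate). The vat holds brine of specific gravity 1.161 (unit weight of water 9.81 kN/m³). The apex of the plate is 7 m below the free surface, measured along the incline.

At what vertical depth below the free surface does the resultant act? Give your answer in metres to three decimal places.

h_p = 7.009 m

γ = 1.161 × 9.81 = 11.38941 kN/m³.
The plate makes 42.3° with the vertical, i.e. θ = 90° − 42.3° = 47.7° to the horizontal. Measuring y along the incline from the free-surface line, vertical depth h = y·sinθ with sinθ = 0.739631.
With the apex up, the centroid sits 2h/3 = 2 × 3.6/3 = 2.4 m below the apex, so y_c = 7 + 2.4 = 9.4 m and h_c = 9.4 × 0.739631 = 6.95253 m.
A = ½ × 3.3 × 3.6 = 5.94 m².
Resultant F = γ·h_c·A = 11.38941 × 6.95253 × 5.94 = 470.36 kN.
I_c = b·h³/36 = 3.3 × 3.6³/36 = 4.2768 m⁴.
Centre of pressure: y_p = y_c + I_c/(y_c·A) = 9.4 + 4.2768/(9.4 × 5.94) = 9.4 + 0.0765957 = 9.4766 m along the plane.
Vertically, h_p = y_p·sinθ = 9.4766 × 0.739631 = 7.00919 m.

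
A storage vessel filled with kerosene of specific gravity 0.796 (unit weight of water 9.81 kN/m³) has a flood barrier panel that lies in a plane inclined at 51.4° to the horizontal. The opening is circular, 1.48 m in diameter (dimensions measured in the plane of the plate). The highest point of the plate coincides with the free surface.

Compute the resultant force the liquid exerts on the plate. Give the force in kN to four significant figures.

F ≈ 7.769 kN

γ = 0.796 × 9.81 = 7.80876 kN/m³.
Let θ = 51.4° be the plate's angle to the horizontal; measure y along the incline from where the plane meets the free surface. Vertical depth h = y·sinθ with sinθ = 0.781520.
The centroid is at the centre, 0.74 m below the top of the plate, so y_c = 0.74 m and h_c = 0.74 × 0.781520 = 0.578325 m.
A = π(0.74)² = 1.72034 m².
Resultant F = γ·h_c·A = 7.80876 × 0.578325 × 1.72034 = 7.76906 kN.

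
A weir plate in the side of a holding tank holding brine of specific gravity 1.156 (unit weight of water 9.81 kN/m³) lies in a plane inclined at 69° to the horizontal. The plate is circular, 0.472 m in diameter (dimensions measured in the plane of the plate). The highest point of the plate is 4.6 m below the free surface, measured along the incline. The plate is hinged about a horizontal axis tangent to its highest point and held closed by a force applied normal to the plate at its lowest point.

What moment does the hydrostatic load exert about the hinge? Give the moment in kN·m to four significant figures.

γ = 1.156 × 9.81 = 11.34036 kN/m³.
Let θ = 69° be the plate's angle to the horizontal; measure y along the incline from where the plane meets the free surface. Vertical depth h = y·sinθ with sinθ = 0.933580.
The centroid is at the centre, 0.236 m below the top of the plate, so y_c = 4.6 + 0.236 = 4.836 m and h_c = 4.836 × 0.933580 = 4.51479 m.
A = π(0.236)² = 0.174974 m².
Resultant F = γ·h_c·A = 11.34036 × 4.51479 × 0.174974 = 8.95855 kN.
I_c = πr⁴/4 = π × 0.236⁴/4 = 0.00243634 m⁴.
Centre of pressure: y_p = y_c + I_c/(y_c·A) = 4.836 + 0.00243634/(4.836 × 0.174974) = 4.836 + 0.00287924 = 4.83888 m along the plane.
The resultant acts 0.236 + 0.00287924 = 0.238879 m (along the plate) below the hinge at the top edge, so the moment about the hinge is M = F × 0.238879 = 8.95855 × 0.238879 = 2.14001 kN·m.

M ≈ 2.140 kN·m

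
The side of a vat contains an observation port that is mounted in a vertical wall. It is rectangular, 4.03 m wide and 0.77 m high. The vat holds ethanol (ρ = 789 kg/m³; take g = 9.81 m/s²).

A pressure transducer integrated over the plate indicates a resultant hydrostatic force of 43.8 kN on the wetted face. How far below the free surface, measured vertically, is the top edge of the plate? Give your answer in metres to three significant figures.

d_top ≈ 1.44 m

γ = ρg = 789 × 9.81 / 1000 = 7.74009 kN/m³.
A = 4.03 × 0.77 = 3.1031 m².
From F = γ·h_c·A, the centroid depth is h_c = 43.8/(7.74009 × 3.1031) = 1.82361 m.
The centroid lies 0.77/2 = 0.385 m below the top edge, so the top edge sits at h_top = 1.82361 − 0.385 = 1.43861 m below the surface.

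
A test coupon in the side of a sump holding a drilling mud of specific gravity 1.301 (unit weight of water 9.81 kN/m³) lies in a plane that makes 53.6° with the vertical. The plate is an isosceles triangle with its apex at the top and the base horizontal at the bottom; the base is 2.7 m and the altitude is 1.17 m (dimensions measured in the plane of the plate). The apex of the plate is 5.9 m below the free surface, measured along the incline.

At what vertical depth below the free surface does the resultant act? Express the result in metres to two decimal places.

γ = 1.301 × 9.81 = 12.76281 kN/m³.
The plate makes 53.6° with the vertical, i.e. θ = 90° − 53.6° = 36.4° to the horizontal. Measuring y along the incline from the free-surface line, vertical depth h = y·sinθ with sinθ = 0.593419.
With the apex up, the centroid sits 2h/3 = 2 × 1.17/3 = 0.78 m below the apex, so y_c = 5.9 + 0.78 = 6.68 m and h_c = 6.68 × 0.593419 = 3.96404 m.
A = ½ × 2.7 × 1.17 = 1.5795 m².
Resultant F = γ·h_c·A = 12.76281 × 3.96404 × 1.5795 = 79.9105 kN.
I_c = b·h³/36 = 2.7 × 1.17³/36 = 0.120121 m⁴.
Centre of pressure: y_p = y_c + I_c/(y_c·A) = 6.68 + 0.120121/(6.68 × 1.5795) = 6.68 + 0.0113847 = 6.69138 m along the plane.
Vertically, h_p = y_p·sinθ = 6.69138 × 0.593419 = 3.97079 m.

h_p = 3.97 m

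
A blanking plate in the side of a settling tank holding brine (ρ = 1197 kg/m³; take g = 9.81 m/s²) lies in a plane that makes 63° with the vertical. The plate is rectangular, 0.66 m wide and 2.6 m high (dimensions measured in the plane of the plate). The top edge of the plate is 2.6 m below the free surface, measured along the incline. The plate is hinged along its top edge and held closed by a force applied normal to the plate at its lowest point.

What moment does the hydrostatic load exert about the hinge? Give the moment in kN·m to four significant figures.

M ≈ 51.53 kN·m

γ = ρg = 1197 × 9.81 / 1000 = 11.74257 kN/m³.
The plate makes 63° with the vertical, i.e. θ = 90° − 63° = 27° to the horizontal. Measuring y along the incline from the free-surface line, vertical depth h = y·sinθ with sinθ = 0.453990.
The centroid lies 2.6/2 = 1.3 m below the top edge, so y_c = 2.6 + 1.3 = 3.9 m and h_c = 3.9 × 0.453990 = 1.77056 m.
A = 0.66 × 2.6 = 1.716 m².
Resultant F = γ·h_c·A = 11.74257 × 1.77056 × 1.716 = 35.6772 kN.
I_c = b·h³/12 = 0.66 × 2.6³/12 = 0.96668 m⁴.
Centre of pressure: y_p = y_c + I_c/(y_c·A) = 3.9 + 0.96668/(3.9 × 1.716) = 3.9 + 0.144444 = 4.04444 m along the plane.
The resultant acts 1.3 + 0.144444 = 1.44444 m (along the plate) below the hinge at the top edge, so the moment about the hinge is M = F × 1.44444 = 35.6772 × 1.44444 = 51.5336 kN·m.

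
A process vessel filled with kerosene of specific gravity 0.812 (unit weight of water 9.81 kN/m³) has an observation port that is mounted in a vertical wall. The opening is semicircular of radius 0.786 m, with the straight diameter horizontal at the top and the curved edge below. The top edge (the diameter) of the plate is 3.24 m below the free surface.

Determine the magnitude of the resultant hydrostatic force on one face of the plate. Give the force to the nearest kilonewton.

F ≈ 28 kN

γ = 0.812 × 9.81 = 7.96572 kN/m³.
The centroid of a semicircle lies 4r/(3π) = 0.333589 m from the diameter, here below the top edge, so the centroid depth is h_c = 3.24 + 0.333589 = 3.57359 m.
A = πr²/2 = π × 0.786²/2 = 0.970432 m².
Resultant F = γ·h_c·A = 7.96572 × 3.57359 × 0.970432 = 27.6245 kN.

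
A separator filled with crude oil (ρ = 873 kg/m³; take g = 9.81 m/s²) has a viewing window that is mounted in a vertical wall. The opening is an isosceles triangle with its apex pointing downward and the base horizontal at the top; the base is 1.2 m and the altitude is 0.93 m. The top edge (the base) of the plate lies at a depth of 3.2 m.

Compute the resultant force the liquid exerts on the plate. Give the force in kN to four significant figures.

γ = ρg = 873 × 9.81 / 1000 = 8.56413 kN/m³.
With the apex down, the centroid sits h/3 = 0.93/3 = 0.31 m below the base (the top edge), so the centroid depth is h_c = 3.2 + 0.31 = 3.51 m.
A = ½ × 1.2 × 0.93 = 0.558 m².
Resultant F = γ·h_c·A = 8.56413 × 3.51 × 0.558 = 16.7735 kN.

F ≈ 16.77 kN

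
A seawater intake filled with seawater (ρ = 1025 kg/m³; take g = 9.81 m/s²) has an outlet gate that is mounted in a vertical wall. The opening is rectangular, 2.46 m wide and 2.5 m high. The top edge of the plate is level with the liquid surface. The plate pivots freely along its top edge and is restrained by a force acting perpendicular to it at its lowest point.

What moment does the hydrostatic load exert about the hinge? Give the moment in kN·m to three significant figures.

M ≈ 129 kN·m

γ = ρg = 1025 × 9.81 / 1000 = 10.05525 kN/m³.
The centroid lies 2.5/2 = 1.25 m below the top edge, so the centroid depth is h_c = 1.25 m.
A = 2.46 × 2.5 = 6.15 m².
Resultant F = γ·h_c·A = 10.05525 × 1.25 × 6.15 = 77.2997 kN.
I_c = b·h³/12 = 2.46 × 2.5³/12 = 3.20312 m⁴.
Centre of pressure: y_p = y_c + I_c/(y_c·A) = 1.25 + 3.20312/(1.25 × 6.15) = 1.25 + 0.416666 = 1.66667 m along the plane.
The resultant acts 1.25 + 0.416666 = 1.66667 m (along the plate) below the hinge at the top edge, so the moment about the hinge is M = F × 1.66667 = 77.2997 × 1.66667 = 128.833 kN·m.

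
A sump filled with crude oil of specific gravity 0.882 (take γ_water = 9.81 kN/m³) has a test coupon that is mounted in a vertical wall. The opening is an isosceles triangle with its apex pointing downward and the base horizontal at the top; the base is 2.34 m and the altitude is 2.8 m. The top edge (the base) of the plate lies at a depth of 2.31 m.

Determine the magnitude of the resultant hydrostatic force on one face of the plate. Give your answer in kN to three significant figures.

γ = 0.882 × 9.81 = 8.65242 kN/m³.
With the apex down, the centroid sits h/3 = 2.8/3 = 0.933333 m below the base (the top edge), so the centroid depth is h_c = 2.31 + 0.933333 = 3.24333 m.
A = ½ × 2.34 × 2.8 = 3.276 m².
Resultant F = γ·h_c·A = 8.65242 × 3.24333 × 3.276 = 91.9333 kN.

F ≈ 91.9 kN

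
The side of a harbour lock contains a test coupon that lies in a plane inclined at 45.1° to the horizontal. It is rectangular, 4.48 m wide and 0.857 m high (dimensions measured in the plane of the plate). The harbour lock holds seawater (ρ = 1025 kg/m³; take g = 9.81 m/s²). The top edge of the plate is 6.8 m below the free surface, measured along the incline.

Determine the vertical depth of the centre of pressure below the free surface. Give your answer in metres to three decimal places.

h_p = 5.126 m

γ = ρg = 1025 × 9.81 / 1000 = 10.05525 kN/m³.
Let θ = 45.1° be the plate's angle to the horizontal; measure y along the incline from where the plane meets the free surface. Vertical depth h = y·sinθ with sinθ = 0.708340.
The centroid lies 0.857/2 = 0.4285 m below the top edge, so y_c = 6.8 + 0.4285 = 7.2285 m and h_c = 7.2285 × 0.708340 = 5.12024 m.
A = 4.48 × 0.857 = 3.83936 m².
Resultant F = γ·h_c·A = 10.05525 × 5.12024 × 3.83936 = 197.671 kN.
I_c = b·h³/12 = 4.48 × 0.857³/12 = 0.234985 m⁴.
Centre of pressure: y_p = y_c + I_c/(y_c·A) = 7.2285 + 0.234985/(7.2285 × 3.83936) = 7.2285 + 0.00846707 = 7.23697 m along the plane.
Vertically, h_p = y_p·sinθ = 7.23697 × 0.708340 = 5.12624 m.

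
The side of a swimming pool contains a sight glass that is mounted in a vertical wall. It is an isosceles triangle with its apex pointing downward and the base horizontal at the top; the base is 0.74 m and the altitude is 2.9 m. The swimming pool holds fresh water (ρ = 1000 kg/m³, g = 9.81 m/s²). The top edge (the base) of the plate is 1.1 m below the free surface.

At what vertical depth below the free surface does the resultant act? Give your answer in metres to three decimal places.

h_p = 2.293 m

γ = ρg = 1000 × 9.81 = 9810 N/m³ = 9.81 kN/m³.
With the apex down, the centroid sits h/3 = 2.9/3 = 0.966667 m below the base (the top edge), so the centroid depth is h_c = 1.1 + 0.966667 = 2.06667 m.
A = ½ × 0.74 × 2.9 = 1.073 m².
Resultant F = γ·h_c·A = 9.81 × 2.06667 × 1.073 = 21.754 kN.
I_c = b·h³/36 = 0.74 × 2.9³/36 = 0.501329 m⁴.
Centre of pressure: y_p = y_c + I_c/(y_c·A) = 2.06667 + 0.501329/(2.06667 × 1.073) = 2.06667 + 0.226075 = 2.29274 m along the plane.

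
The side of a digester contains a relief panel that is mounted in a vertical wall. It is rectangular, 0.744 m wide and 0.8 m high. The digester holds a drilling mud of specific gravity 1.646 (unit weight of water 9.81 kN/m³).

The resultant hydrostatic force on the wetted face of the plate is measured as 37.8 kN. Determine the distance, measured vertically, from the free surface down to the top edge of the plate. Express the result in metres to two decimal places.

d_top ≈ 3.53 m

γ = 1.646 × 9.81 = 16.14726 kN/m³.
A = 0.744 × 0.8 = 0.5952 m².
From F = γ·h_c·A, the centroid depth is h_c = 37.8/(16.14726 × 0.5952) = 3.93306 m.
The centroid lies 0.8/2 = 0.4 m below the top edge, so the top edge sits at h_top = 3.93306 − 0.4 = 3.53306 m below the surface.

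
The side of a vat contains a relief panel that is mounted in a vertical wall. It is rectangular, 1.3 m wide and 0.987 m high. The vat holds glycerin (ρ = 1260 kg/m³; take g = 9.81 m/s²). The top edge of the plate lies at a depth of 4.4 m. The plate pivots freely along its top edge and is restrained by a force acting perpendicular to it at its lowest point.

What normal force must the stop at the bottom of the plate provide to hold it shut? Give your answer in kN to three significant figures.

P ≈ 40.1 kN

γ = ρg = 1260 × 9.81 / 1000 = 12.3606 kN/m³.
The centroid lies 0.987/2 = 0.4935 m below the top edge, so the centroid depth is h_c = 4.4 + 0.4935 = 4.8935 m.
A = 1.3 × 0.987 = 1.2831 m².
Resultant F = γ·h_c·A = 12.3606 × 4.8935 × 1.2831 = 77.6104 kN.
I_c = b·h³/12 = 1.3 × 0.987³/12 = 0.104163 m⁴.
Centre of pressure: y_p = y_c + I_c/(y_c·A) = 4.8935 + 0.104163/(4.8935 × 1.2831) = 4.8935 + 0.0165895 = 4.91009 m along the plane.
The resultant acts 0.4935 + 0.0165895 = 0.510089 m (along the plate) below the hinge at the top edge, so the moment about the hinge is M = F × 0.510089 = 77.6104 × 0.510089 = 39.5882 kN·m.
A normal force at the bottom, 0.987 m from the hinge, must supply this moment: P = 39.5882/0.987 = 40.1096 kN.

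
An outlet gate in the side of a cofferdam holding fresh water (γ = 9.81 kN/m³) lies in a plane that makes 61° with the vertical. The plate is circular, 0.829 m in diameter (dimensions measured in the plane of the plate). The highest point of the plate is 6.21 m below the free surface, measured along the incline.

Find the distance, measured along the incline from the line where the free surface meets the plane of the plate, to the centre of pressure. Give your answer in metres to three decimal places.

γ = 9.81 kN/m³.
The plate makes 61° with the vertical, i.e. θ = 90° − 61° = 29° to the horizontal. Measuring y along the incline from the free-surface line, vertical depth h = y·sinθ with sinθ = 0.484810.
The centroid is at the centre, 0.4145 m below the top of the plate, so y_c = 6.21 + 0.4145 = 6.6245 m and h_c = 6.6245 × 0.484810 = 3.21162 m.
A = π(0.4145)² = 0.539758 m².
Resultant F = γ·h_c·A = 9.81 × 3.21162 × 0.539758 = 17.0056 kN.
I_c = πr⁴/4 = π × 0.4145⁴/4 = 0.023184 m⁴.
Centre of pressure: y_p = y_c + I_c/(y_c·A) = 6.6245 + 0.023184/(6.6245 × 0.539758) = 6.6245 + 0.0064839 = 6.63098 m along the plane.

y_p = 6.631 m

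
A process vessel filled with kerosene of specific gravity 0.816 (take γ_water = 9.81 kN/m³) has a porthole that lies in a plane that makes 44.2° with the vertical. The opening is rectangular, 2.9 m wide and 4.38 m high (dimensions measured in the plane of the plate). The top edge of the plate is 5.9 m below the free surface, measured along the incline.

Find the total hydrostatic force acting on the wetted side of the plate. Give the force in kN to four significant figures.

F ≈ 589.7 kN

γ = 0.816 × 9.81 = 8.00496 kN/m³.
The plate makes 44.2° with the vertical, i.e. θ = 90° − 44.2° = 45.8° to the horizontal. Measuring y along the incline from the free-surface line, vertical depth h = y·sinθ with sinθ = 0.716911.
The centroid lies 4.38/2 = 2.19 m below the top edge, so y_c = 5.9 + 2.19 = 8.09 m and h_c = 8.09 × 0.716911 = 5.79981 m.
A = 2.9 × 4.38 = 12.702 m².
Resultant F = γ·h_c·A = 8.00496 × 5.79981 × 12.702 = 589.719 kN.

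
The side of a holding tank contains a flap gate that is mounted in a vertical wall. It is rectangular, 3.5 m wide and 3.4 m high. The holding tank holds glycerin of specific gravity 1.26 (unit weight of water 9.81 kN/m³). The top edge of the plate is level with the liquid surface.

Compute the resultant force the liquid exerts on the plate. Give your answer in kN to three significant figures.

γ = 1.26 × 9.81 = 12.3606 kN/m³.
The centroid lies 3.4/2 = 1.7 m below the top edge, so the centroid depth is h_c = 1.7 m.
A = 3.5 × 3.4 = 11.9 m².
Resultant F = γ·h_c·A = 12.3606 × 1.7 × 11.9 = 250.055 kN.

F ≈ 250 kN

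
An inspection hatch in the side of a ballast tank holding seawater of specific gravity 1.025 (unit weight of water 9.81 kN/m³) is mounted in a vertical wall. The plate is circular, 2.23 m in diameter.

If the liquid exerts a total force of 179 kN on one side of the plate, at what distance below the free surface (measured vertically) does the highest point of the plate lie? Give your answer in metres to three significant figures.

γ = 1.025 × 9.81 = 10.05525 kN/m³.
A = π(1.115)² = 3.90571 m².
From F = γ·h_c·A, the centroid depth is h_c = 179/(10.05525 × 3.90571) = 4.55785 m.
The centroid is at the centre, 1.115 m below the top of the plate, so the highest point sits at h_top = 4.55785 − 1.115 = 3.44285 m below the surface.

d_top ≈ 3.44 m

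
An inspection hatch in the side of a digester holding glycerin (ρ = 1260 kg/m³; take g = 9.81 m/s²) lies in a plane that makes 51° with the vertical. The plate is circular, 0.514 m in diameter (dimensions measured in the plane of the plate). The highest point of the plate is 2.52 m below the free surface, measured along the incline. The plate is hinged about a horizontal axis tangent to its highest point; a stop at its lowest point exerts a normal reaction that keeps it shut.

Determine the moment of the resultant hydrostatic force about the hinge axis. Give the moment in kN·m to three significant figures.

γ = ρg = 1260 × 9.81 / 1000 = 12.3606 kN/m³.
The plate makes 51° with the vertical, i.e. θ = 90° − 51° = 39° to the horizontal. Measuring y along the incline from the free-surface line, vertical depth h = y·sinθ with sinθ = 0.629320.
The centroid is at the centre, 0.257 m below the top of the plate, so y_c = 2.52 + 0.257 = 2.777 m and h_c = 2.777 × 0.629320 = 1.74762 m.
A = π(0.257)² = 0.207499 m².
Resultant F = γ·h_c·A = 12.3606 × 1.74762 × 0.207499 = 4.48232 kN.
I_c = πr⁴/4 = π × 0.257⁴/4 = 0.00342628 m⁴.
Centre of pressure: y_p = y_c + I_c/(y_c·A) = 2.777 + 0.00342628/(2.777 × 0.207499) = 2.777 + 0.00594608 = 2.78295 m along the plane.
The resultant acts 0.257 + 0.00594608 = 0.262946 m (along the plate) below the hinge at the top edge, so the moment about the hinge is M = F × 0.262946 = 4.48232 × 0.262946 = 1.17861 kN·m.

M ≈ 1.18 kN·m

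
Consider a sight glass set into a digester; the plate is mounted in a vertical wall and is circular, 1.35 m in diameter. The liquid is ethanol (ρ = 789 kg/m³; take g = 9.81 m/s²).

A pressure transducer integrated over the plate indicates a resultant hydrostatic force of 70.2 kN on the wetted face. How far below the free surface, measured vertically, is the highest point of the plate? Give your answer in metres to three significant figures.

γ = ρg = 789 × 9.81 / 1000 = 7.74009 kN/m³.
A = π(0.675)² = 1.43139 m².
From F = γ·h_c·A, the centroid depth is h_c = 70.2/(7.74009 × 1.43139) = 6.33626 m.
The centroid is at the centre, 0.675 m below the top of the plate, so the highest point sits at h_top = 6.33626 − 0.675 = 5.66126 m below the surface.

d_top ≈ 5.66 m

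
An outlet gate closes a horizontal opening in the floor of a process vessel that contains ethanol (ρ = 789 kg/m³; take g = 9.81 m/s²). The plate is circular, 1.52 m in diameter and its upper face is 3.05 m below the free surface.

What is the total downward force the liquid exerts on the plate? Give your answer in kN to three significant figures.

F ≈ 42.8 kN

γ = ρg = 789 × 9.81 / 1000 = 7.74009 kN/m³.
The plate is horizontal, so pressure is uniform at p = γ·h = 7.74009 × 3.05 = 23.6073 kN/m².
A = π(0.76)² = 1.81458 m².
F = p·A = 23.6073 × 1.81458 = 42.8373 kN.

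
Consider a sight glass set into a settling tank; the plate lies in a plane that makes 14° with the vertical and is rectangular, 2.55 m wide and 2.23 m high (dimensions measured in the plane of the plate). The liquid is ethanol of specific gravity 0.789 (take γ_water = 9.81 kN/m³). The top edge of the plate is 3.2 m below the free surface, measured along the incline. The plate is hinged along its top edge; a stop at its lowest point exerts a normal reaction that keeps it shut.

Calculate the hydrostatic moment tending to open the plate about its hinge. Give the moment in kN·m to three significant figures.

γ = 0.789 × 9.81 = 7.74009 kN/m³.
The plate makes 14° with the vertical, i.e. θ = 90° − 14° = 76° to the horizontal. Measuring y along the incline from the free-surface line, vertical depth h = y·sinθ with sinθ = 0.970296.
The centroid lies 2.23/2 = 1.115 m below the top edge, so y_c = 3.2 + 1.115 = 4.315 m and h_c = 4.315 × 0.970296 = 4.18683 m.
A = 2.55 × 2.23 = 5.6865 m².
Resultant F = γ·h_c·A = 7.74009 × 4.18683 × 5.6865 = 184.279 kN.
I_c = b·h³/12 = 2.55 × 2.23³/12 = 2.35653 m⁴.
Centre of pressure: y_p = y_c + I_c/(y_c·A) = 4.315 + 2.35653/(4.315 × 5.6865) = 4.315 + 0.0960389 = 4.41104 m along the plane.
The resultant acts 1.115 + 0.0960389 = 1.21104 m (along the plate) below the hinge at the top edge, so the moment about the hinge is M = F × 1.21104 = 184.279 × 1.21104 = 223.169 kN·m.

M ≈ 223 kN·m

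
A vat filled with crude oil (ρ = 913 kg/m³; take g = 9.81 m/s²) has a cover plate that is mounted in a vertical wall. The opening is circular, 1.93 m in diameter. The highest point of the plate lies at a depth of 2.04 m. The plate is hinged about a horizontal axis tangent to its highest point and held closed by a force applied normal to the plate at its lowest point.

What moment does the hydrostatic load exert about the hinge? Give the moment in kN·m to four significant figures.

γ = ρg = 913 × 9.81 / 1000 = 8.95653 kN/m³.
The centroid is at the centre, 0.965 m below the top of the plate, so the centroid depth is h_c = 2.04 + 0.965 = 3.005 m.
A = π(0.965)² = 2.92553 m².
Resultant F = γ·h_c·A = 8.95653 × 3.005 × 2.92553 = 78.7388 kN.
I_c = πr⁴/4 = π × 0.965⁴/4 = 0.681082 m⁴.
Centre of pressure: y_p = y_c + I_c/(y_c·A) = 3.005 + 0.681082/(3.005 × 2.92553) = 3.005 + 0.077473 = 3.08247 m along the plane.
The resultant acts 0.965 + 0.077473 = 1.04247 m (along the plate) below the hinge at the top edge, so the moment about the hinge is M = F × 1.04247 = 78.7388 × 1.04247 = 82.0828 kN·m.

M ≈ 82.08 kN·m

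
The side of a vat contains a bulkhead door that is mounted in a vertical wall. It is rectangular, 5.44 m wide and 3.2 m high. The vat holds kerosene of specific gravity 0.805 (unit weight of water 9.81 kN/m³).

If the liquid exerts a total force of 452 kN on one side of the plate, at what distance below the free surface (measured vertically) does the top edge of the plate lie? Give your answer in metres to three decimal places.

γ = 0.805 × 9.81 = 7.89705 kN/m³.
A = 5.44 × 3.2 = 17.408 m².
From F = γ·h_c·A, the centroid depth is h_c = 452/(7.89705 × 17.408) = 3.28795 m.
The centroid lies 3.2/2 = 1.6 m below the top edge, so the top edge sits at h_top = 3.28795 − 1.6 = 1.68795 m below the surface.

d_top ≈ 1.688 m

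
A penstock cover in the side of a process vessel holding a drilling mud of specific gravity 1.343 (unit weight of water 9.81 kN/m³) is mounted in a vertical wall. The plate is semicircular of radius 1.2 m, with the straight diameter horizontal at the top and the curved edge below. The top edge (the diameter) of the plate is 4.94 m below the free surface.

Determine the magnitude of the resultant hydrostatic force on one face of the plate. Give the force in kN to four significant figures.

γ = 1.343 × 9.81 = 13.17483 kN/m³.
The centroid of a semicircle lies 4r/(3π) = 0.509296 m from the diameter, here below the top edge, so the centroid depth is h_c = 4.94 + 0.509296 = 5.4493 m.
A = πr²/2 = π × 1.2²/2 = 2.26195 m².
Resultant F = γ·h_c·A = 13.17483 × 5.4493 × 2.26195 = 162.394 kN.

F ≈ 162.4 kN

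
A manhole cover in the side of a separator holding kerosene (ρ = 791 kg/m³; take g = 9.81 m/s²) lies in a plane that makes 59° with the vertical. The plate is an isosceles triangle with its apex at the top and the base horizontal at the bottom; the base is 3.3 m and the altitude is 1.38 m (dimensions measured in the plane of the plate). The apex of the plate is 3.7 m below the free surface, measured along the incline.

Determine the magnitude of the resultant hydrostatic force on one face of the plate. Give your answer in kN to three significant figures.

γ = ρg = 791 × 9.81 / 1000 = 7.75971 kN/m³.
The plate makes 59° with the vertical, i.e. θ = 90° − 59° = 31° to the horizontal. Measuring y along the incline from the free-surface line, vertical depth h = y·sinθ with sinθ = 0.515038.
With the apex up, the centroid sits 2h/3 = 2 × 1.38/3 = 0.92 m below the apex, so y_c = 3.7 + 0.92 = 4.62 m and h_c = 4.62 × 0.515038 = 2.37948 m.
A = ½ × 3.3 × 1.38 = 2.277 m².
Resultant F = γ·h_c·A = 7.75971 × 2.37948 × 2.277 = 42.0427 kN.

F ≈ 42.0 kN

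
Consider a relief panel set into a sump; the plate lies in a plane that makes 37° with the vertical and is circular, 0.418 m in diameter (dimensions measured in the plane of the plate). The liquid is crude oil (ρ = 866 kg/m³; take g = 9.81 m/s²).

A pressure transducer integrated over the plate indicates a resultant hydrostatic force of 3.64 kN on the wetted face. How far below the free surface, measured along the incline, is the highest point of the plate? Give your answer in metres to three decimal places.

y_top ≈ 3.701 m

γ = ρg = 866 × 9.81 / 1000 = 8.49546 kN/m³.
A = π(0.209)² = 0.137228 m².
From F = γ·h_c·A, the centroid depth is h_c = 3.64/(8.49546 × 0.137228) = 3.12228 m.
The plate makes 37° with the vertical, i.e. θ = 90° − 37° = 53° to the horizontal. Measuring y along the incline from the free-surface line, vertical depth h = y·sinθ with sinθ = 0.798636.
Along the incline, y_c = h_c/sinθ = 3.12228/0.798636 = 3.90952 m.
The centroid is at the centre, 0.209 m below the top of the plate, so the highest point sits at y_top = 3.90952 − 0.209 = 3.70052 m along the incline.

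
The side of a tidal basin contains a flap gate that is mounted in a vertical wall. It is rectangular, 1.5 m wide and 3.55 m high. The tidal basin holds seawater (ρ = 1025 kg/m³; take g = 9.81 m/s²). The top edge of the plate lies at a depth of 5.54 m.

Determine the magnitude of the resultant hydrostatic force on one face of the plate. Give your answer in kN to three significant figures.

γ = ρg = 1025 × 9.81 / 1000 = 10.05525 kN/m³.
The centroid lies 3.55/2 = 1.775 m below the top edge, so the centroid depth is h_c = 5.54 + 1.775 = 7.315 m.
A = 1.5 × 3.55 = 5.325 m².
Resultant F = γ·h_c·A = 10.05525 × 7.315 × 5.325 = 391.676 kN.

F ≈ 392 kN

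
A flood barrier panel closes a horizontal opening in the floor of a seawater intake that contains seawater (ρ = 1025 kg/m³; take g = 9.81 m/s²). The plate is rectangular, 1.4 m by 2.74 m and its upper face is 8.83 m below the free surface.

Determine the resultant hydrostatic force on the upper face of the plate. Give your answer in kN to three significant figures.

F ≈ 341 kN

γ = ρg = 1025 × 9.81 / 1000 = 10.05525 kN/m³.
The plate is horizontal, so pressure is uniform at p = γ·h = 10.05525 × 8.83 = 88.7879 kN/m².
A = 1.4 × 2.74 = 3.836 m².
F = p·A = 88.7879 × 3.836 = 340.59 kN.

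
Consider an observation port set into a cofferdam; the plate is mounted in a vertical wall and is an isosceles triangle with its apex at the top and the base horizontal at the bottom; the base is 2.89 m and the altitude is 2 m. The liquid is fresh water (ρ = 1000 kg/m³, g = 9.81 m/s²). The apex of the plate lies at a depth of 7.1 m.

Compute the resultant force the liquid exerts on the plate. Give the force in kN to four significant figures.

F ≈ 239.1 kN

γ = ρg = 1000 × 9.81 = 9810 N/m³ = 9.81 kN/m³.
With the apex up, the centroid sits 2h/3 = 2 × 2/3 = 1.33333 m below the apex, so the centroid depth is h_c = 7.1 + 1.33333 = 8.43333 m.
A = ½ × 2.89 × 2 = 2.89 m².
Resultant F = γ·h_c·A = 9.81 × 8.43333 × 2.89 = 239.092 kN.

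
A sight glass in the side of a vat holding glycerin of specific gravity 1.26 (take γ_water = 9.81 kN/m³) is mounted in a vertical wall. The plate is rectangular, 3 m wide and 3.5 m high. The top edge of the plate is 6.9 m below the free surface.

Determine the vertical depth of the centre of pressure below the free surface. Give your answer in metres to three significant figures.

γ = 1.26 × 9.81 = 12.3606 kN/m³.
The centroid lies 3.5/2 = 1.75 m below the top edge, so the centroid depth is h_c = 6.9 + 1.75 = 8.65 m.
A = 3 × 3.5 = 10.5 m².
Resultant F = γ·h_c·A = 12.3606 × 8.65 × 10.5 = 1122.65 kN.
I_c = b·h³/12 = 3 × 3.5³/12 = 10.7188 m⁴.
Centre of pressure: y_p = y_c + I_c/(y_c·A) = 8.65 + 10.7188/(8.65 × 10.5) = 8.65 + 0.118016 = 8.76802 m along the plane.

h_p = 8.77 m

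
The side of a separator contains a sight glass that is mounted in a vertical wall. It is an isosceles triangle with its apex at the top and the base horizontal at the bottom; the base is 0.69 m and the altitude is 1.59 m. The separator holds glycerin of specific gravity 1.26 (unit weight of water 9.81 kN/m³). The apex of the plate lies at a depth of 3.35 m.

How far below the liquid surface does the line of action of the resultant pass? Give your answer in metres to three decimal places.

h_p = 4.442 m

γ = 1.26 × 9.81 = 12.3606 kN/m³.
With the apex up, the centroid sits 2h/3 = 2 × 1.59/3 = 1.06 m below the apex, so the centroid depth is h_c = 3.35 + 1.06 = 4.41 m.
A = ½ × 0.69 × 1.59 = 0.54855 m².
Resultant F = γ·h_c·A = 12.3606 × 4.41 × 0.54855 = 29.9016 kN.
I_c = b·h³/36 = 0.69 × 1.59³/36 = 0.0770438 m⁴.
Centre of pressure: y_p = y_c + I_c/(y_c·A) = 4.41 + 0.0770438/(4.41 × 0.54855) = 4.41 + 0.0318481 = 4.44185 m along the plane.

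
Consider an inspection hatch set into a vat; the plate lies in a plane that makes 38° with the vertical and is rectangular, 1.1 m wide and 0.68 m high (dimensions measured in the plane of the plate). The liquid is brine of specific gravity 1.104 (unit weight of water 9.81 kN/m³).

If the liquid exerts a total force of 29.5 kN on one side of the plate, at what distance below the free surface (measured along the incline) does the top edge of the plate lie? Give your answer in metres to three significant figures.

y_top ≈ 4.28 m

γ = 1.104 × 9.81 = 10.83024 kN/m³.
A = 1.1 × 0.68 = 0.748 m².
From F = γ·h_c·A, the centroid depth is h_c = 29.5/(10.83024 × 0.748) = 3.64152 m.
The plate makes 38° with the vertical, i.e. θ = 90° − 38° = 52° to the horizontal. Measuring y along the incline from the free-surface line, vertical depth h = y·sinθ with sinθ = 0.788011.
Along the incline, y_c = h_c/sinθ = 3.64152/0.788011 = 4.62115 m.
The centroid lies 0.68/2 = 0.34 m below the top edge, so the top edge sits at y_top = 4.62115 − 0.34 = 4.28115 m along the incline.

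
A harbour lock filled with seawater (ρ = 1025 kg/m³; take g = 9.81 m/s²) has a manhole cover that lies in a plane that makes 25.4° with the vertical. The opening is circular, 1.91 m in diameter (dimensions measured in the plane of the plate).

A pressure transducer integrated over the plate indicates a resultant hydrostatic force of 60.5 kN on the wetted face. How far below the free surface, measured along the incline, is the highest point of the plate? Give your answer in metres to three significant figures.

γ = ρg = 1025 × 9.81 / 1000 = 10.05525 kN/m³.
A = π(0.955)² = 2.86521 m².
From F = γ·h_c·A, the centroid depth is h_c = 60.5/(10.05525 × 2.86521) = 2.09994 m.
The plate makes 25.4° with the vertical, i.e. θ = 90° − 25.4° = 64.6° to the horizontal. Measuring y along the incline from the free-surface line, vertical depth h = y·sinθ with sinθ = 0.903335.
Along the incline, y_c = h_c/sinθ = 2.09994/0.903335 = 2.32465 m.
The centroid is at the centre, 0.955 m below the top of the plate, so the highest point sits at y_top = 2.32465 − 0.955 = 1.36965 m along the incline.

y_top ≈ 1.37 m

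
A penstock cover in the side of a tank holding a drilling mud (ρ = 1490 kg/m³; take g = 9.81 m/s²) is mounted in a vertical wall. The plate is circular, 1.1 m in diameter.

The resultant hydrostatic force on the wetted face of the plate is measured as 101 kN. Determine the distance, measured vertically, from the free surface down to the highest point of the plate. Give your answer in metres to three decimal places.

d_top ≈ 6.721 m

γ = ρg = 1490 × 9.81 / 1000 = 14.6169 kN/m³.
A = π(0.55)² = 0.950332 m².
From F = γ·h_c·A, the centroid depth is h_c = 101/(14.6169 × 0.950332) = 7.27094 m.
The centroid is at the centre, 0.55 m below the top of the plate, so the highest point sits at h_top = 7.27094 − 0.55 = 6.72094 m below the surface.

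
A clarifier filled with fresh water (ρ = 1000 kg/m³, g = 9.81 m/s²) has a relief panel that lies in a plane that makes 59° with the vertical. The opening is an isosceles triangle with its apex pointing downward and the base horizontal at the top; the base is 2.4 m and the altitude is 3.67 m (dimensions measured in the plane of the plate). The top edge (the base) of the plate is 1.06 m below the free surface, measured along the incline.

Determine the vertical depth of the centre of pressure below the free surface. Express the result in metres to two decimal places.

γ = ρg = 1000 × 9.81 = 9810 N/m³ = 9.81 kN/m³.
The plate makes 59° with the vertical, i.e. θ = 90° − 59° = 31° to the horizontal. Measuring y along the incline from the free-surface line, vertical depth h = y·sinθ with sinθ = 0.515038.
With the apex down, the centroid sits h/3 = 3.67/3 = 1.22333 m below the base (the top edge), so y_c = 1.06 + 1.22333 = 2.28333 m and h_c = 2.28333 × 0.515038 = 1.176 m.
A = ½ × 2.4 × 3.67 = 4.404 m².
Resultant F = γ·h_c·A = 9.81 × 1.176 × 4.404 = 50.807 kN.
I_c = b·h³/36 = 2.4 × 3.67³/36 = 3.29539 m⁴.
Centre of pressure: y_p = y_c + I_c/(y_c·A) = 2.28333 + 3.29539/(2.28333 × 4.404) = 2.28333 + 0.327711 = 2.61104 m along the plane.
Vertically, h_p = y_p·sinθ = 2.61104 × 0.515038 = 1.34478 m.

h_p = 1.34 m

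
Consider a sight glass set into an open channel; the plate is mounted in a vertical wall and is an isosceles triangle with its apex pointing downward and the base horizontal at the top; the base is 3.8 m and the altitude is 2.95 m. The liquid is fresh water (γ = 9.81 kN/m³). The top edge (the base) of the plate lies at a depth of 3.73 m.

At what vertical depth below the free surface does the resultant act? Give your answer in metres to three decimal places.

γ = 9.81 kN/m³.
With the apex down, the centroid sits h/3 = 2.95/3 = 0.983333 m below the base (the top edge), so the centroid depth is h_c = 3.73 + 0.983333 = 4.71333 m.
A = ½ × 3.8 × 2.95 = 5.605 m².
Resultant F = γ·h_c·A = 9.81 × 4.71333 × 5.605 = 259.163 kN.
I_c = b·h³/36 = 3.8 × 2.95³/36 = 2.70986 m⁴.
Centre of pressure: y_p = y_c + I_c/(y_c·A) = 4.71333 + 2.70986/(4.71333 × 5.605) = 4.71333 + 0.102575 = 4.8159 m along the plane.

h_p = 4.816 m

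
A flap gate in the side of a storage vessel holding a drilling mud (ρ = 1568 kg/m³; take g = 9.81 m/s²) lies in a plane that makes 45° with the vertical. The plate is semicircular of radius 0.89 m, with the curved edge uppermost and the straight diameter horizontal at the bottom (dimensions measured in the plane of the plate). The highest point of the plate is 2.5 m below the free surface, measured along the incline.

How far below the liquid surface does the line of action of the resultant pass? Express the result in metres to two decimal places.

h_p = 2.14 m

γ = ρg = 1568 × 9.81 / 1000 = 15.38208 kN/m³.
The plate makes 45° with the vertical, i.e. θ = 90° − 45° = 45° to the horizontal. Measuring y along the incline from the free-surface line, vertical depth h = y·sinθ with sinθ = 0.707107.
The centroid lies 4r/(3π) = 0.377728 m above the diameter, so r − 4r/(3π) = 0.89 − 0.377728 = 0.512272 m below the topmost point, so y_c = 2.5 + 0.512272 = 3.01227 m and h_c = 3.01227 × 0.707107 = 2.13 m.
A = πr²/2 = π × 0.89²/2 = 1.24423 m².
Resultant F = γ·h_c·A = 15.38208 × 2.13 × 1.24423 = 40.7657 kN.
I_c = (π/8 − 8/(9π))·r⁴ = 0.109757 × 0.89⁴ = 0.068864 m⁴.
Centre of pressure: y_p = y_c + I_c/(y_c·A) = 3.01227 + 0.068864/(3.01227 × 1.24423) = 3.01227 + 0.0183737 = 3.03064 m along the plane.
Vertically, h_p = y_p·sinθ = 3.03064 × 0.707107 = 2.14299 m.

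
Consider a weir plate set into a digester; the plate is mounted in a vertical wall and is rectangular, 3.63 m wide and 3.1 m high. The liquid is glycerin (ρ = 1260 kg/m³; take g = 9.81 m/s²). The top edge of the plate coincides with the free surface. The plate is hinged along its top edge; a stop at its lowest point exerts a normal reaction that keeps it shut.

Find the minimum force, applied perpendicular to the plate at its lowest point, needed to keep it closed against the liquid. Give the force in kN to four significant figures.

P ≈ 143.7 kN

γ = ρg = 1260 × 9.81 / 1000 = 12.3606 kN/m³.
The centroid lies 3.1/2 = 1.55 m below the top edge, so the centroid depth is h_c = 1.55 m.
A = 3.63 × 3.1 = 11.253 m².
Resultant F = γ·h_c·A = 12.3606 × 1.55 × 11.253 = 215.595 kN.
I_c = b·h³/12 = 3.63 × 3.1³/12 = 9.01178 m⁴.
Centre of pressure: y_p = y_c + I_c/(y_c·A) = 1.55 + 9.01178/(1.55 × 11.253) = 1.55 + 0.516667 = 2.06667 m along the plane.
The resultant acts 1.55 + 0.516667 = 2.06667 m (along the plate) below the hinge at the top edge, so the moment about the hinge is M = F × 2.06667 = 215.595 × 2.06667 = 445.564 kN·m.
A normal force at the bottom, 3.1 m from the hinge, must supply this moment: P = 445.564/3.1 = 143.73 kN.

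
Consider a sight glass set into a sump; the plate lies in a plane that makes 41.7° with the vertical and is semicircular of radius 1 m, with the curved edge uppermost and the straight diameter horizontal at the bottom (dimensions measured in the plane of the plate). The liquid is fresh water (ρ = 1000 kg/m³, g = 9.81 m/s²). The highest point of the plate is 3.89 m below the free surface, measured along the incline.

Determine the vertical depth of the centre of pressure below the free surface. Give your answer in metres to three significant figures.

h_p = 3.35 m

γ = ρg = 1000 × 9.81 = 9810 N/m³ = 9.81 kN/m³.
The plate makes 41.7° with the vertical, i.e. θ = 90° − 41.7° = 48.3° to the horizontal. Measuring y along the incline from the free-surface line, vertical depth h = y·sinθ with sinθ = 0.746638.
The centroid lies 4r/(3π) = 0.424413 m above the diameter, so r − 4r/(3π) = 1 − 0.424413 = 0.575587 m below the topmost point, so y_c = 3.89 + 0.575587 = 4.46559 m and h_c = 4.46559 × 0.746638 = 3.33418 m.
A = πr²/2 = π × 1²/2 = 1.5708 m².
Resultant F = γ·h_c·A = 9.81 × 3.33418 × 1.5708 = 51.3782 kN.
I_c = (π/8 − 8/(9π))·r⁴ = 0.109757 × 1⁴ = 0.109757 m⁴.
Centre of pressure: y_p = y_c + I_c/(y_c·A) = 4.46559 + 0.109757/(4.46559 × 1.5708) = 4.46559 + 0.0156471 = 4.48124 m along the plane.
Vertically, h_p = y_p·sinθ = 4.48124 × 0.746638 = 3.34586 m.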